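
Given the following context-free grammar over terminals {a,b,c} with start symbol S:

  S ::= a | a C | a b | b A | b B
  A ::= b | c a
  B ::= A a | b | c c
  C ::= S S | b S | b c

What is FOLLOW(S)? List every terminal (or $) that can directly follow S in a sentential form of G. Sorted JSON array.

FIRST sets, iterate to fixpoint:
[1]
  A via A→b: +{b}
  A via A→c a: +{c}
  B via B→A a: +{b,c}
  C via C→b S: +{b}
  S via S→a: +{a}
  S via S→b A: +{b}
  S: {a,b}  A: {b,c}  B: {b,c}  C: {b}
[2]
  C via C→S S: +{a}
  S: {a,b}  A: {b,c}  B: {b,c}  C: {a,b}
[3] (no change)
  S: {a,b}  A: {b,c}  B: {b,c}  C: {a,b}

Compute FOLLOW by fixpoint:
FOLLOW(S) := {$}
[1]
  B→A a: FOLLOW(A) ⊇ FIRST(a) = {a}; new: +{a}
  C→S S: FOLLOW(S) ⊇ FIRST(S) = {a,b}; new: +{a,b}
  S→a C: FOLLOW(C) ⊇ FOLLOW(S) ⊇ {$,a,b}; new: +{$,a,b}
  S→b A: FOLLOW(A) ⊇ FOLLOW(S) ⊇ {$,a,b}; new: +{$,b}
  S→b B: FOLLOW(B) ⊇ FOLLOW(S) ⊇ {$,a,b}; new: +{$,a,b}
  FOLLOW(S)={$,a,b}  FOLLOW(A)={$,a,b}  FOLLOW(B)={$,a,b}  FOLLOW(C)={$,a,b}
[2] (stable)
  FOLLOW(S)={$,a,b}  FOLLOW(A)={$,a,b}  FOLLOW(B)={$,a,b}  FOLLOW(C)={$,a,b}

FOLLOW(S) = ["$", "a", "b"]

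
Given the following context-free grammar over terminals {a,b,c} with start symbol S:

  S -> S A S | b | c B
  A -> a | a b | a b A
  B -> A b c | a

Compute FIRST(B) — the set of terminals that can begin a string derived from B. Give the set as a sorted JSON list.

FIRST sets, iterate to fixpoint:
iter 1:
  A via A→a: +{a}
  B via B→A b c: +{a}
  S via S→b: +{b}
  S via S→c B: +{c}
  S: {b,c}  A: {a}  B: {a}
iter 2: done
  S: {b,c}  A: {a}  B: {a}

FIRST(B) = ["a"]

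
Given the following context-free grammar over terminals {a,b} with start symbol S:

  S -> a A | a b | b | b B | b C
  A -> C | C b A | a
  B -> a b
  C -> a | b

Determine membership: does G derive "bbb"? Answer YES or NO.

Convert to CNF:
  S -> T0 B | T0 C | T1 A | T1 T0 | b
  A -> C X2 | a | b
  B -> T1 T0
  C -> a | b
  T0 -> b
  T1 -> a
  X2 -> T0 A

CYK table (by increasing span):
  T[0,0] 'b' = {A,C,S,T0}  orig:{A,C,S}
  T[1,1] 'b' = {A,C,S,T0}  orig:{A,C,S}
  T[2,2] 'b' = {A,C,S,T0}  orig:{A,C,S}
  T[0,1] 'bb' = {S,X2}  orig:{S}
  T[1,2] 'bb' = {S,X2}  orig:{S}
  T[0,2] 'bbb' = {A}

S ∉ T[0,2] ⇒ NO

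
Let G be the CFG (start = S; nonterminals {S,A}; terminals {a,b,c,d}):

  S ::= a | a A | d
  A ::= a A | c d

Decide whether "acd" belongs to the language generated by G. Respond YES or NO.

Convert to CNF:
  S -> T0 A | a | d
  A -> T0 A | T1 T2
  T0 -> a
  T1 -> c
  T2 -> d

CYK table (by increasing span):
  [0..0]={S,T0}  "a"  orig:{S}
  [1..1]={T1}  "c"  orig:{}
  [2..2]={S,T2}  "d"  orig:{S}
  [0..1]=∅  "ac"
  [1..2]={A}  "cd"
  [0..2]={A,S}  "acd"

S ∈ T[0,2] ⇒ YES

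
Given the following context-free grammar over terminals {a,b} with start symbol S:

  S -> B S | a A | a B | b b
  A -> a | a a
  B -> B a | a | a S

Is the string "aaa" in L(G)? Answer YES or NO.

Convert to CNF:
  S -> B S | T0 A | T0 B | T1 T1
  A -> T0 T0 | a
  B -> B T0 | T0 S | a
  T0 -> a
  T1 -> b

CYK table (by increasing span):
  [0..0]={A,B,T0}  "a"  orig:{A,B}
  [1..1]={A,B,T0}  "a"  orig:{A,B}
  [2..2]={A,B,T0}  "a"  orig:{A,B}
  [0..1]={A,B,S}  "aa"
  [1..2]={A,B,S}  "aa"
  [0..2]={B,S}  "aaa"

S ∈ T[0,2] ⇒ YES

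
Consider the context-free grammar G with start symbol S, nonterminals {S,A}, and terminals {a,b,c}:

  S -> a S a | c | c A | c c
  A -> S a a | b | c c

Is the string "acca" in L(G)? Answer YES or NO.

CNF form of G:
  S -> T0 X3 | T1 A | T1 T1 | c
  A -> S X2 | T1 T1 | b
  T0 -> a
  T1 -> c
  X2 -> T0 T0
  X3 -> S T0

CYK table (by increasing span):
  T[0,0] 'a' = {T0}  orig:{}
  T[1,1] 'c' = {S,T1}  orig:{S}
  T[2,2] 'c' = {S,T1}  orig:{S}
  T[3,3] 'a' = {T0}  orig:{}
  T[0,1] 'ac' = ∅
  T[1,2] 'cc' = {A,S}
  T[2,3] 'ca' = {X3}  orig:{}
  T[0,2] 'acc' = ∅
  T[1,3] 'cca' = {X3}  orig:{}
  T[0,3] 'acca' = {S}

S ∈ T[0,3] ⇒ YES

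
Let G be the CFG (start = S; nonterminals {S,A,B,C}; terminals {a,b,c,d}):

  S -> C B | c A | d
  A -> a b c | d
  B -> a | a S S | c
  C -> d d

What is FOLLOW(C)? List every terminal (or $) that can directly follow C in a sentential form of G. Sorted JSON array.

Compute FIRST by fixpoint:
[1]
  A via A→a b c: +{a}
  A via A→d: +{d}
  B via B→a: +{a}
  B via B→c: +{c}
  C via C→d d: +{d}
  S via S→C B: +{d}
  S via S→c A: +{c}
  FIRST[S]={c,d}  FIRST[A]={a,d}  FIRST[B]={a,c}  FIRST[C]={d}
[2] (stable)
  FIRST[S]={c,d}  FIRST[A]={a,d}  FIRST[B]={a,c}  FIRST[C]={d}

FOLLOW sets:
FOLLOW(S) := {$}
pass 1:
  B→a S S: FOLLOW(S) ⊇ FIRST(S) = {c,d}; new: +{c,d}
  S→C B: FOLLOW(C) ⊇ FIRST(B) = {a,c}; new: +{a,c}
  S→C B: FOLLOW(B) ⊇ FOLLOW(S) ⊇ {$,c,d}; new: +{$,c,d}
  S→c A: FOLLOW(A) ⊇ FOLLOW(S) ⊇ {$,c,d}; new: +{$,c,d}
  FOLLOW(S)={$,c,d}  FOLLOW(A)={$,c,d}  FOLLOW(B)={$,c,d}  FOLLOW(C)={a,c}
pass 2: (no change)
  FOLLOW(S)={$,c,d}  FOLLOW(A)={$,c,d}  FOLLOW(B)={$,c,d}  FOLLOW(C)={a,c}

FOLLOW(C) = ["a", "c"]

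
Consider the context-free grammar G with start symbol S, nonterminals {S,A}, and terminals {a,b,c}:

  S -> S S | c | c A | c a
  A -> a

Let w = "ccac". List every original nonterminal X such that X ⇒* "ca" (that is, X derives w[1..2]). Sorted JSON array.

Convert to CNF:
  S -> S S | T0 A | T0 T1 | c
  A -> a
  T0 -> c
  T1 -> a

CYK fill (cells [i..j] with 1 ≤ i ≤ j ≤ 2 only):
  cell(1,1) c: {S,T0}  orig:{S}
  cell(2,2) a: {A,T1}  orig:{A}
  cell(1,2) ca: {S}

Original NTs in T[1,2] deriving "ca": ["S"]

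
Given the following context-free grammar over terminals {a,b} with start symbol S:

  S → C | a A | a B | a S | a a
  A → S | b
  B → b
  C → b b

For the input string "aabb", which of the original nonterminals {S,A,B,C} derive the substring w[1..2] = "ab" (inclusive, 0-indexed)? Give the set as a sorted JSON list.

CNF form of G:
  S -> T0 A | T0 B | T0 S | T0 T0 | T1 T1
  A -> T0 A | T0 B | T0 S | T0 T0 | T1 T1 | b
  B -> b
  C -> T1 T1
  T0 -> a
  T1 -> b

Fill CYK table bottom-up — only the sub-triangle for w[1..2]:
  T[1,1] 'a' = {T0}  orig:{}
  T[2,2] 'b' = {A,B,T1}  orig:{A,B}
  T[1,2] 'ab' = {A,S}

Original NTs in T[1,2] deriving "ab": ["A", "S"]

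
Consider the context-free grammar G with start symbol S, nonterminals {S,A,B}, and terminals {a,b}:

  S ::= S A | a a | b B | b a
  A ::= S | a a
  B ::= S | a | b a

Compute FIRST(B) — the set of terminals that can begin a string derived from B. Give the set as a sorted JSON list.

FIRST iteration:
iter 1:
  A via A→a a: +{a}
  B via B→a: +{a}
  B via B→b a: +{b}
  S via S→a a: +{a}
  S via S→b B: +{b}
  S: {a,b}  A: {a}  B: {a,b}
iter 2:
  A via A→S: +{b}
  S: {a,b}  A: {a,b}  B: {a,b}
iter 3: (stable)
  S: {a,b}  A: {a,b}  B: {a,b}

FIRST(B) = ["a", "b"]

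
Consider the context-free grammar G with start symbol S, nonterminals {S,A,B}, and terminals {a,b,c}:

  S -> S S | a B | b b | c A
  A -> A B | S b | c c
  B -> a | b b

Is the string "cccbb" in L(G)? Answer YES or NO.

CNF form of G:
  S -> S S | T0 T0 | T1 A | T2 B
  A -> A B | S T0 | T1 T1
  B -> T0 T0 | a
  T0 -> b
  T1 -> c
  T2 -> a

CYK table (by increasing span):
  [0..0]={T1}  "c"  orig:{}
  [1..1]={T1}  "c"  orig:{}
  [2..2]={T1}  "c"  orig:{}
  [3..3]={T0}  "b"  orig:{}
  [4..4]={T0}  "b"  orig:{}
  [0..1]={A}  "cc"
  [1..2]={A}  "cc"
  [2..3]=∅  "cb"
  [3..4]={B,S}  "bb"
  [0..2]={S}  "ccc"
  [1..3]=∅  "ccb"
  [2..4]=∅  "cbb"
  [0..3]={A}  "cccb"
  [1..4]={A}  "ccbb"
  [0..4]={S}  "cccbb"

S ∈ T[0,4] ⇒ YES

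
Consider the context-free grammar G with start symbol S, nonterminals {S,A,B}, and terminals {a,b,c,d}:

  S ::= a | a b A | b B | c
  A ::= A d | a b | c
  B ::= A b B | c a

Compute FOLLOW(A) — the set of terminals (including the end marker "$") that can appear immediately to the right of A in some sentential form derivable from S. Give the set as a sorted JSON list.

FIRST sets, iterate to fixpoint:
round 1:
  A via A→a b: +{a}
  A via A→c: +{c}
  B via B→A b B: +{a,c}
  S via S→a: +{a}
  S via S→b B: +{b}
  S via S→c: +{c}
  S: {a,b,c}  A: {a,c}  B: {a,c}
round 2: (stable)
  S: {a,b,c}  A: {a,c}  B: {a,c}

FOLLOW iteration:
FOLLOW(S) := {$}
pass 1:
  A→A d: FOLLOW(A) ⊇ FIRST(d) = {d}; new: +{d}
  B→A b B: FOLLOW(A) ⊇ FIRST(b) = {b}; new: +{b}
  S→a b A: FOLLOW(A) ⊇ FOLLOW(S) ⊇ {$}; new: +{$}
  S→b B: FOLLOW(B) ⊇ FOLLOW(S) ⊇ {$}; new: +{$}
  FOLLOW(S)={$}  FOLLOW(A)={$,b,d}  FOLLOW(B)={$}
pass 2: — fixpoint
  FOLLOW(S)={$}  FOLLOW(A)={$,b,d}  FOLLOW(B)={$}

FOLLOW(A) = ["$", "b", "d"]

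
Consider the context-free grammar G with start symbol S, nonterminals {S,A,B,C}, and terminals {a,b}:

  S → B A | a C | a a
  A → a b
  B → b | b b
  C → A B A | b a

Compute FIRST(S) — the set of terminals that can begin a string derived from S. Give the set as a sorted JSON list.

FIRST sets, iterate to fixpoint:
round 1:
  A via A→a b: +{a}
  B via B→b: +{b}
  C via C→A B A: +{a}
  C via C→b a: +{b}
  S via S→B A: +{b}
  S via S→a C: +{a}
  S: {a,b}  A: {a}  B: {b}  C: {a,b}
round 2: done
  S: {a,b}  A: {a}  B: {b}  C: {a,b}

FIRST(S) = ["a", "b"]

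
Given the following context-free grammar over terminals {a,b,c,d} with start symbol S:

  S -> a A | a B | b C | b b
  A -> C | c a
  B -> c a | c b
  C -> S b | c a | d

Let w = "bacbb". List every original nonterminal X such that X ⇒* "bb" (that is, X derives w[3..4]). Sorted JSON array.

CNF form of G:
  S -> T0 C | T0 T0 | T2 A | T2 B
  A -> S T0 | T1 T2 | d
  B -> T1 T0 | T1 T2
  C -> S T0 | T1 T2 | d
  T0 -> b
  T1 -> c
  T2 -> a

CYK table (by increasing span), restricted to cells inside w[3..4]:
  T[3,3] 'b' = {T0}  orig:{}
  T[4,4] 'b' = {T0}  orig:{}
  T[3,4] 'bb' = {S}

Original NTs in T[3,4] deriving "bb": ["S"]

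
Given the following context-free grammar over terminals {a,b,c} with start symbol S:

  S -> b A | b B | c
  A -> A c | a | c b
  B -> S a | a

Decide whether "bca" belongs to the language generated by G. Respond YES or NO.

CNF form of G:
  S -> T1 A | T1 B | c
  A -> A T0 | T0 T1 | a
  B -> S T2 | a
  T0 -> c
  T1 -> b
  T2 -> a

Fill CYK table bottom-up:
  [0..0]={T1}  "b"  orig:{}
  [1..1]={S,T0}  "c"  orig:{S}
  [2..2]={A,B,T2}  "a"  orig:{A,B}
  [0..1]=∅  "bc"
  [1..2]={B}  "ca"
  [0..2]={S}  "bca"

S ∈ T[0,2] ⇒ YES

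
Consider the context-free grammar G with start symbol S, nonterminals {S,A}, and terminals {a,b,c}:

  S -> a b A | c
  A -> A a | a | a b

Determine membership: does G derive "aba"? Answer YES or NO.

Convert to CNF:
  S -> T0 X2 | c
  A -> A T0 | T0 T1 | a
  T0 -> a
  T1 -> b
  X2 -> T1 A

CYK table (by increasing span):
  cell(0,0) a: {A,T0}  orig:{A}
  cell(1,1) b: {T1}  orig:{}
  cell(2,2) a: {A,T0}  orig:{A}
  cell(0,1) ab: {A}
  cell(1,2) ba: {X2}  orig:{}
  cell(0,2) aba: {A,S}

S ∈ T[0,2] ⇒ YES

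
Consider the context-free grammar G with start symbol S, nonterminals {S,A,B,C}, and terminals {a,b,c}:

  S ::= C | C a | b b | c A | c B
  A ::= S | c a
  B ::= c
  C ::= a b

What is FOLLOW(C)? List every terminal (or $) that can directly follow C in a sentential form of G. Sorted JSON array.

FIRST iteration:
iter 1:
  A via A→c a: +{c}
  B via B→c: +{c}
  C via C→a b: +{a}
  S via S→C: +{a}
  S via S→b b: +{b}
  S via S→c A: +{c}
  FIRST[S]={a,b,c}  FIRST[A]={c}  FIRST[B]={c}  FIRST[C]={a}
iter 2:
  A via A→S: +{a,b}
  FIRST[S]={a,b,c}  FIRST[A]={a,b,c}  FIRST[B]={c}  FIRST[C]={a}
iter 3: (no change)
  FIRST[S]={a,b,c}  FIRST[A]={a,b,c}  FIRST[B]={c}  FIRST[C]={a}

Compute FOLLOW by fixpoint:
initialize: $ ∈ FOLLOW(S)
[1]
  S→C: FOLLOW(C) ⊇ FOLLOW(S) ⊇ {$}; new: +{$}
  S→C a: FOLLOW(C) ⊇ FIRST(a) = {a}; new: +{a}
  S→c A: FOLLOW(A) ⊇ FOLLOW(S) ⊇ {$}; new: +{$}
  S→c B: FOLLOW(B) ⊇ FOLLOW(S) ⊇ {$}; new: +{$}
  S: {$}  A: {$}  B: {$}  C: {$,a}
[2] — fixpoint
  S: {$}  A: {$}  B: {$}  C: {$,a}

FOLLOW(C) = ["$", "a"]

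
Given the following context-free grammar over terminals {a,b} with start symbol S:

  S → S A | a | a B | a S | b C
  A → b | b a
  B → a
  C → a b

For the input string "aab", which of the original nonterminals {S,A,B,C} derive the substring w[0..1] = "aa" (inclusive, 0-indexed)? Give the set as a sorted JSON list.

Convert to CNF:
  S -> S A | T0 C | T1 B | T1 S | a
  A -> T0 T1 | b
  B -> a
  C -> T1 T0
  T0 -> b
  T1 -> a

CYK table (by increasing span), restricted to cells inside w[0..1]:
  cell(0,0) a: {B,S,T1}  orig:{B,S}
  cell(1,1) a: {B,S,T1}  orig:{B,S}
  cell(0,1) aa: {S}

Original NTs in T[0,1] deriving "aa": ["S"]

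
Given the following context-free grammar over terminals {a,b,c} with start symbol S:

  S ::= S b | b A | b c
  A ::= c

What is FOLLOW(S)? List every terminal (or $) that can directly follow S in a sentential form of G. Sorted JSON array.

Compute FIRST by fixpoint:
pass 1:
  A via A→c: +{c}
  S via S→b A: +{b}
  FIRST(S)={b}  FIRST(A)={c}
pass 2: done
  FIRST(S)={b}  FIRST(A)={c}

FOLLOW iteration:
FOLLOW(S) := {$}
round 1:
  S→S b: FOLLOW(S) ⊇ FIRST(b) = {b}; new: +{b}
  S→b A: FOLLOW(A) ⊇ FOLLOW(S) ⊇ {$,b}; new: +{$,b}
  FOLLOW[S]={$,b}  FOLLOW[A]={$,b}
round 2: (no change)
  FOLLOW[S]={$,b}  FOLLOW[A]={$,b}

FOLLOW(S) = ["$", "b"]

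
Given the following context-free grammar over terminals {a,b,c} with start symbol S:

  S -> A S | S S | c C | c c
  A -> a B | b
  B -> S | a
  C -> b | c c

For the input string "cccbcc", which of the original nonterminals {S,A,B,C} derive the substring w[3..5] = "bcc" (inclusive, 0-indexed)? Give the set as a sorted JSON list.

Convert to CNF:
  S -> A S | S S | T1 C | T1 T1
  A -> T0 B | b
  B -> A S | S S | T1 C | T1 T1 | a
  C -> T1 T1 | b
  T0 -> a
  T1 -> c

CYK fill, restricted to cells inside w[3..5]:
  cell(3,3) b: {A,C}
  cell(4,4) c: {T1}  orig:{}
  cell(5,5) c: {T1}  orig:{}
  cell(3,4) bc: ∅
  cell(4,5) cc: {B,C,S}
  cell(3,5) bcc: {B,S}

Original NTs in T[3,5] deriving "bcc": ["B", "S"]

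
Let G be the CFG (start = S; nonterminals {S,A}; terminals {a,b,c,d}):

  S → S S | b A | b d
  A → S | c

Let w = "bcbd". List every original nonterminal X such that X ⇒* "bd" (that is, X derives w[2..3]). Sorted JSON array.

Convert to CNF:
  S -> S S | T0 A | T0 T1
  A -> S S | T0 A | T0 T1 | c
  T0 -> b
  T1 -> d

CYK fill, restricted to cells inside w[2..3]:
  [2..2]={T0}  "b"  orig:{}
  [3..3]={T1}  "d"  orig:{}
  [2..3]={A,S}  "bd"

Original NTs in T[2,3] deriving "bd": ["A", "S"]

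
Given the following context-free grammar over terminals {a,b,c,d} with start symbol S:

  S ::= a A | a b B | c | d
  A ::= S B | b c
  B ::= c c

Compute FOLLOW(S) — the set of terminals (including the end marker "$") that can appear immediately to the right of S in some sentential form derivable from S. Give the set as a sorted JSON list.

FIRST sets, iterate to fixpoint:
pass 1:
  A via A→b c: +{b}
  B via B→c c: +{c}
  S via S→a A: +{a}
  S via S→c: +{c}
  S via S→d: +{d}
  FIRST(S)={a,c,d}  FIRST(A)={b}  FIRST(B)={c}
pass 2:
  A via A→S B: +{a,c,d}
  FIRST(S)={a,c,d}  FIRST(A)={a,b,c,d}  FIRST(B)={c}
pass 3: — fixpoint
  FIRST(S)={a,c,d}  FIRST(A)={a,b,c,d}  FIRST(B)={c}

FOLLOW iteration:
initialize: $ ∈ FOLLOW(S)
iter 1:
  A→S B: FOLLOW(S) ⊇ FIRST(B) = {c}; new: +{c}
  S→a A: FOLLOW(A) ⊇ FOLLOW(S) ⊇ {$,c}; new: +{$,c}
  S→a b B: FOLLOW(B) ⊇ FOLLOW(S) ⊇ {$,c}; new: +{$,c}
  FOLLOW(S)={$,c}  FOLLOW(A)={$,c}  FOLLOW(B)={$,c}
iter 2: — fixpoint
  FOLLOW(S)={$,c}  FOLLOW(A)={$,c}  FOLLOW(B)={$,c}

FOLLOW(S) = ["$", "c"]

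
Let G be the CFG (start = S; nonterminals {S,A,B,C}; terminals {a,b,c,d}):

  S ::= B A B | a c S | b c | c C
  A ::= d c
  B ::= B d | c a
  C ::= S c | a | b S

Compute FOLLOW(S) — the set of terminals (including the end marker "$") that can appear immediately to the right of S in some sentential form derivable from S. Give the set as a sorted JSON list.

Compute FIRST by fixpoint:
round 1:
  A via A→d c: +{d}
  B via B→c a: +{c}
  C via C→a: +{a}
  C via C→b S: +{b}
  S via S→B A B: +{c}
  S via S→a c S: +{a}
  S via S→b c: +{b}
  S: {a,b,c}  A: {d}  B: {c}  C: {a,b}
round 2:
  C via C→S c: +{c}
  S: {a,b,c}  A: {d}  B: {c}  C: {a,b,c}
round 3: — fixpoint
  S: {a,b,c}  A: {d}  B: {c}  C: {a,b,c}

FOLLOW iteration:
initialize: $ ∈ FOLLOW(S)
round 1:
  B→B d: FOLLOW(B) ⊇ FIRST(d) = {d}; new: +{d}
  C→S c: FOLLOW(S) ⊇ FIRST(c) = {c}; new: +{c}
  S→B A B: FOLLOW(A) ⊇ FIRST(B) = {c}; new: +{c}
  S→B A B: FOLLOW(B) ⊇ FOLLOW(S) ⊇ {$,c}; new: +{$,c}
  S→c C: FOLLOW(C) ⊇ FOLLOW(S) ⊇ {$,c}; new: +{$,c}
  FOLLOW(S)={$,c}  FOLLOW(A)={c}  FOLLOW(B)={$,c,d}  FOLLOW(C)={$,c}
round 2: (no change)
  FOLLOW(S)={$,c}  FOLLOW(A)={c}  FOLLOW(B)={$,c,d}  FOLLOW(C)={$,c}

FOLLOW(S) = ["$", "c"]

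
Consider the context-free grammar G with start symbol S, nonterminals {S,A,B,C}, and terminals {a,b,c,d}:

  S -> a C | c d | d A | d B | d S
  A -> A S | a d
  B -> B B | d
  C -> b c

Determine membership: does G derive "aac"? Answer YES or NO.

Convert to CNF:
  S -> T0 C | T1 A | T1 B | T1 S | T3 T1
  A -> A S | T0 T1
  B -> B B | d
  C -> T2 T3
  T0 -> a
  T1 -> d
  T2 -> b
  T3 -> c

Fill CYK table bottom-up:
  [0..0]={T0}  "a"  orig:{}
  [1..1]={T0}  "a"  orig:{}
  [2..2]={T3}  "c"  orig:{}
  [0..1]=∅  "aa"
  [1..2]=∅  "ac"
  [0..2]=∅  "aac"

S ∉ T[0,2] ⇒ NO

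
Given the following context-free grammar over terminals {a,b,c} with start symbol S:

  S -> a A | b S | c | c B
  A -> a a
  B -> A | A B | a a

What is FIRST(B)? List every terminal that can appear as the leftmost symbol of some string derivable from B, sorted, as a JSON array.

Compute FIRST by fixpoint:
iter 1:
  A via A→a a: +{a}
  B via B→A: +{a}
  S via S→a A: +{a}
  S via S→b S: +{b}
  S via S→c: +{c}
  FIRST(S)={a,b,c}  FIRST(A)={a}  FIRST(B)={a}
iter 2: (stable)
  FIRST(S)={a,b,c}  FIRST(A)={a}  FIRST(B)={a}

FIRST(B) = ["a"]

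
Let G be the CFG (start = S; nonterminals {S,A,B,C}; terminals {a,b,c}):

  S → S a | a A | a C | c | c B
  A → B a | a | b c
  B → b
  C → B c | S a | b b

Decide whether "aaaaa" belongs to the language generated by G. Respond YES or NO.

CNF form of G:
  S -> S T0 | T0 A | T0 C | T2 B | c
  A -> B T0 | T1 T2 | a
  B -> b
  C -> B T2 | S T0 | T1 T1
  T0 -> a
  T1 -> b
  T2 -> c

Fill CYK table bottom-up:
  cell(0,0) a: {A,T0}  orig:{A}
  cell(1,1) a: {A,T0}  orig:{A}
  cell(2,2) a: {A,T0}  orig:{A}
  cell(3,3) a: {A,T0}  orig:{A}
  cell(4,4) a: {A,T0}  orig:{A}
  cell(0,1) aa: {S}
  cell(1,2) aa: {S}
  cell(2,3) aa: {S}
  cell(3,4) aa: {S}
  cell(0,2) aaa: {C,S}
  cell(1,3) aaa: {C,S}
  cell(2,4) aaa: {C,S}
  cell(0,3) aaaa: {C,S}
  cell(1,4) aaaa: {C,S}
  cell(0,4) aaaaa: {C,S}

S ∈ T[0,4] ⇒ YES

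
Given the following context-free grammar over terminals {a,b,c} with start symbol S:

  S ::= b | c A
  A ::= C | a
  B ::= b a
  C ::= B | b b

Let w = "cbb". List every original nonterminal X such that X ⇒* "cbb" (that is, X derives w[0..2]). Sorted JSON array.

Convert to CNF:
  S -> T2 A | b
  A -> T0 T0 | T0 T1 | a
  B -> T0 T1
  C -> T0 T0 | T0 T1
  T0 -> b
  T1 -> a
  T2 -> c

CYK table (by increasing span) (cells [i..j] with 0 ≤ i ≤ j ≤ 2 only):
  cell(0,0) c: {T2}  orig:{}
  cell(1,1) b: {S,T0}  orig:{S}
  cell(2,2) b: {S,T0}  orig:{S}
  cell(0,1) cb: ∅
  cell(1,2) bb: {A,C}
  cell(0,2) cbb: {S}

Original NTs in T[0,2] deriving "cbb": ["S"]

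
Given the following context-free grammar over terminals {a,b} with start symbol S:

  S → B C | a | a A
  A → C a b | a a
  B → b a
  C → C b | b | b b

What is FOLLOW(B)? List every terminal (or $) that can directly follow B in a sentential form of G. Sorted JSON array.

FIRST sets, iterate to fixpoint:
iter 1:
  A via A→a a: +{a}
  B via B→b a: +{b}
  C via C→b: +{b}
  S via S→B C: +{b}
  S via S→a: +{a}
  FIRST[S]={a,b}  FIRST[A]={a}  FIRST[B]={b}  FIRST[C]={b}
iter 2:
  A via A→C a b: +{b}
  FIRST[S]={a,b}  FIRST[A]={a,b}  FIRST[B]={b}  FIRST[C]={b}
iter 3: done
  FIRST[S]={a,b}  FIRST[A]={a,b}  FIRST[B]={b}  FIRST[C]={b}

Compute FOLLOW by fixpoint:
seed FOLLOW(S) with $
iter 1:
  A→C a b: FOLLOW(C) ⊇ FIRST(a) = {a}; new: +{a}
  C→C b: FOLLOW(C) ⊇ FIRST(b) = {b}; new: +{b}
  S→B C: FOLLOW(B) ⊇ FIRST(C) = {b}; new: +{b}
  S→B C: FOLLOW(C) ⊇ FOLLOW(S) ⊇ {$}; new: +{$}
  S→a A: FOLLOW(A) ⊇ FOLLOW(S) ⊇ {$}; new: +{$}
  S: {$}  A: {$}  B: {b}  C: {$,a,b}
iter 2: (no change)
  S: {$}  A: {$}  B: {b}  C: {$,a,b}

FOLLOW(B) = ["b"]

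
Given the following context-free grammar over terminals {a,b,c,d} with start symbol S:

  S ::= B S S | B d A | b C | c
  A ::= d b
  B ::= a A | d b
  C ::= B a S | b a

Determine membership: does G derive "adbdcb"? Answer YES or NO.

CNF form of G:
  S -> B X4 | B X5 | T1 C | c
  A -> T0 T1
  B -> T0 T1 | T2 A
  C -> B X3 | T1 T2
  T0 -> d
  T1 -> b
  T2 -> a
  X3 -> T2 S
  X4 -> S S
  X5 -> T0 A

CYK fill:
  T[0,0] 'a' = {T2}  orig:{}
  T[1,1] 'd' = {T0}  orig:{}
  T[2,2] 'b' = {T1}  orig:{}
  T[3,3] 'd' = {T0}  orig:{}
  T[4,4] 'c' = {S}
  T[5,5] 'b' = {T1}  orig:{}
  T[0,1] 'ad' = ∅
  T[1,2] 'db' = {A,B}
  T[2,3] 'bd' = ∅
  T[3,4] 'dc' = ∅
  T[4,5] 'cb' = ∅
  T[0,2] 'adb' = {B}
  T[1,3] 'dbd' = ∅
  T[2,4] 'bdc' = ∅
  T[3,5] 'dcb' = ∅
  T[0,3] 'adbd' = ∅
  T[1,4] 'dbdc' = ∅
  T[2,5] 'bdcb' = ∅
  T[0,4] 'adbdc' = ∅
  T[1,5] 'dbdcb' = ∅
  T[0,5] 'adbdcb' = ∅

S ∉ T[0,5] ⇒ NO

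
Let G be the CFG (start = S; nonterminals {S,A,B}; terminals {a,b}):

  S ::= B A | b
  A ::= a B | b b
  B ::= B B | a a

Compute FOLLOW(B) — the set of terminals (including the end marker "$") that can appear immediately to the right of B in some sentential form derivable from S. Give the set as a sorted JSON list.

FIRST sets, iterate to fixpoint:
pass 1:
  A via A→a B: +{a}
  A via A→b b: +{b}
  B via B→a a: +{a}
  S via S→B A: +{a}
  S via S→b: +{b}
  S: {a,b}  A: {a,b}  B: {a}
pass 2: — fixpoint
  S: {a,b}  A: {a,b}  B: {a}

Compute FOLLOW by fixpoint:
seed FOLLOW(S) with $
iter 1:
  B→B B: FOLLOW(B) ⊇ FIRST(B) = {a}; new: +{a}
  S→B A: FOLLOW(B) ⊇ FIRST(A) = {a,b}; new: +{b}
  S→B A: FOLLOW(A) ⊇ FOLLOW(S) ⊇ {$}; new: +{$}
  FOLLOW(S)={$}  FOLLOW(A)={$}  FOLLOW(B)={a,b}
iter 2:
  A→a B: FOLLOW(B) ⊇ FOLLOW(A) ⊇ {$}; new: +{$}
  FOLLOW(S)={$}  FOLLOW(A)={$}  FOLLOW(B)={$,a,b}
iter 3: — fixpoint
  FOLLOW(S)={$}  FOLLOW(A)={$}  FOLLOW(B)={$,a,b}

FOLLOW(B) = ["$", "a", "b"]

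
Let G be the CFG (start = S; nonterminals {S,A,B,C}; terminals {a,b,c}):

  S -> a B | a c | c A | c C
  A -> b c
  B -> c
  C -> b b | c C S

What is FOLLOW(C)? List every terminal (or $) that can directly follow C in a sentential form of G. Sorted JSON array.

FIRST sets, iterate to fixpoint:
pass 1:
  A via A→b c: +{b}
  B via B→c: +{c}
  C via C→b b: +{b}
  C via C→c C S: +{c}
  S via S→a B: +{a}
  S via S→c A: +{c}
  FIRST[S]={a,c}  FIRST[A]={b}  FIRST[B]={c}  FIRST[C]={b,c}
pass 2: done
  FIRST[S]={a,c}  FIRST[A]={b}  FIRST[B]={c}  FIRST[C]={b,c}

Compute FOLLOW by fixpoint:
seed FOLLOW(S) with $
round 1:
  C→c C S: FOLLOW(C) ⊇ FIRST(S) = {a,c}; new: +{a,c}
  C→c C S: FOLLOW(S) ⊇ FOLLOW(C) ⊇ {a,c}; new: +{a,c}
  S→a B: FOLLOW(B) ⊇ FOLLOW(S) ⊇ {$,a,c}; new: +{$,a,c}
  S→c A: FOLLOW(A) ⊇ FOLLOW(S) ⊇ {$,a,c}; new: +{$,a,c}
  S→c C: FOLLOW(C) ⊇ FOLLOW(S) ⊇ {$,a,c}; new: +{$}
  S: {$,a,c}  A: {$,a,c}  B: {$,a,c}  C: {$,a,c}
round 2: — fixpoint
  S: {$,a,c}  A: {$,a,c}  B: {$,a,c}  C: {$,a,c}

FOLLOW(C) = ["$", "a", "c"]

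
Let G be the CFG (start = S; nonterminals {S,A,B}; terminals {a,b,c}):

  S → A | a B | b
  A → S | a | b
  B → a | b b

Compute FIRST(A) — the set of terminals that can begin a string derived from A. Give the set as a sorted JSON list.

Compute FIRST by fixpoint:
[1]
  A via A→a: +{a}
  A via A→b: +{b}
  B via B→a: +{a}
  B via B→b b: +{b}
  S via S→A: +{a,b}
  S: {a,b}  A: {a,b}  B: {a,b}
[2] — fixpoint
  S: {a,b}  A: {a,b}  B: {a,b}

FIRST(A) = ["a", "b"]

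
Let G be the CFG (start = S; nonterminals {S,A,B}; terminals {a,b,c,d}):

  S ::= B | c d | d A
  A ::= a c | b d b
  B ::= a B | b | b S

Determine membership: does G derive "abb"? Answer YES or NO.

CNF form of G:
  S -> T0 B | T1 T3 | T2 S | T3 A | b
  A -> T0 T1 | T2 X4
  B -> T0 B | T2 S | b
  T0 -> a
  T1 -> c
  T2 -> b
  T3 -> d
  X4 -> T3 T2

CYK fill:
  [0..0]={T0}  "a"  orig:{}
  [1..1]={B,S,T2}  "b"  orig:{B,S}
  [2..2]={B,S,T2}  "b"  orig:{B,S}
  [0..1]={B,S}  "ab"
  [1..2]={B,S}  "bb"
  [0..2]={B,S}  "abb"

S ∈ T[0,2] ⇒ YES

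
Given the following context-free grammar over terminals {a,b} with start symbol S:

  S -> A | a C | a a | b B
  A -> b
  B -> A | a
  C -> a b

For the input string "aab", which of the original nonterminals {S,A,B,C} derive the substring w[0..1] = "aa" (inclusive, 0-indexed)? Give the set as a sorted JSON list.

CNF form of G:
  S -> T0 C | T0 T0 | T1 B | b
  A -> b
  B -> a | b
  C -> T0 T1
  T0 -> a
  T1 -> b

CYK table (by increasing span) — only the sub-triangle for w[0..1]:
  T[0,0] 'a' = {B,T0}  orig:{B}
  T[1,1] 'a' = {B,T0}  orig:{B}
  T[0,1] 'aa' = {S}

Original NTs in T[0,1] deriving "aa": ["S"]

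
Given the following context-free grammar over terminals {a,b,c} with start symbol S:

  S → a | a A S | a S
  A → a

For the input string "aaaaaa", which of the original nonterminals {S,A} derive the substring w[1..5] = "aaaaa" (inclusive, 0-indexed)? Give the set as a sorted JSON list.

Convert to CNF:
  S -> T0 S | T0 X1 | a
  A -> a
  T0 -> a
  X1 -> A S

CYK table (by increasing span) — only the sub-triangle for w[1..5]:
  cell(1,1) a: {A,S,T0}  orig:{A,S}
  cell(2,2) a: {A,S,T0}  orig:{A,S}
  cell(3,3) a: {A,S,T0}  orig:{A,S}
  cell(4,4) a: {A,S,T0}  orig:{A,S}
  cell(5,5) a: {A,S,T0}  orig:{A,S}
  cell(1,2) aa: {S,X1}  orig:{S}
  cell(2,3) aa: {S,X1}  orig:{S}
  cell(3,4) aa: {S,X1}  orig:{S}
  cell(4,5) aa: {S,X1}  orig:{S}
  cell(1,3) aaa: {S,X1}  orig:{S}
  cell(2,4) aaa: {S,X1}  orig:{S}
  cell(3,5) aaa: {S,X1}  orig:{S}
  cell(1,4) aaaa: {S,X1}  orig:{S}
  cell(2,5) aaaa: {S,X1}  orig:{S}
  cell(1,5) aaaaa: {S,X1}  orig:{S}

Original NTs in T[1,5] deriving "aaaaa": ["S"]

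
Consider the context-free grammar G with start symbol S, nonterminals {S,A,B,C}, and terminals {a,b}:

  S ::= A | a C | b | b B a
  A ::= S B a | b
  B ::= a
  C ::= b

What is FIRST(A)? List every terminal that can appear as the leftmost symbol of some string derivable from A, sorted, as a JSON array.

Compute FIRST by fixpoint:
iter 1:
  A via A→b: +{b}
  B via B→a: +{a}
  C via C→b: +{b}
  S via S→A: +{b}
  S via S→a C: +{a}
  FIRST[S]={a,b}  FIRST[A]={b}  FIRST[B]={a}  FIRST[C]={b}
iter 2:
  A via A→S B a: +{a}
  FIRST[S]={a,b}  FIRST[A]={a,b}  FIRST[B]={a}  FIRST[C]={b}
iter 3: (stable)
  FIRST[S]={a,b}  FIRST[A]={a,b}  FIRST[B]={a}  FIRST[C]={b}

FIRST(A) = ["a", "b"]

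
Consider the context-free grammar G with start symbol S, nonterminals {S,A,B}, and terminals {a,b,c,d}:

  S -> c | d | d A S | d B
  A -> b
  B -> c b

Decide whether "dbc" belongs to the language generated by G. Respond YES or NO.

CNF form of G:
  S -> T2 B | T2 X3 | c | d
  A -> b
  B -> T0 T1
  T0 -> c
  T1 -> b
  T2 -> d
  X3 -> A S

Fill CYK table bottom-up:
  [0..0]={S,T2}  "d"  orig:{S}
  [1..1]={A,T1}  "b"  orig:{A}
  [2..2]={S,T0}  "c"  orig:{S}
  [0..1]=∅  "db"
  [1..2]={X3}  "bc"  orig:{}
  [0..2]={S}  "dbc"

S ∈ T[0,2] ⇒ YES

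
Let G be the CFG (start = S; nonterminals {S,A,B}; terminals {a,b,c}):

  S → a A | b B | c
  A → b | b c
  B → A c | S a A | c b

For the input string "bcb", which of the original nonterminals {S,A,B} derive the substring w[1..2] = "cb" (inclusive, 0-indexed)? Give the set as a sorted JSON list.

CNF form of G:
  S -> T0 B | T2 A | c
  A -> T0 T1 | b
  B -> A T1 | S X3 | T1 T0
  T0 -> b
  T1 -> c
  T2 -> a
  X3 -> T2 A

CYK table (by increasing span), restricted to cells inside w[1..2]:
  [1..1]={S,T1}  "c"  orig:{S}
  [2..2]={A,T0}  "b"  orig:{A}
  [1..2]={B}  "cb"

Original NTs in T[1,2] deriving "cb": ["B"]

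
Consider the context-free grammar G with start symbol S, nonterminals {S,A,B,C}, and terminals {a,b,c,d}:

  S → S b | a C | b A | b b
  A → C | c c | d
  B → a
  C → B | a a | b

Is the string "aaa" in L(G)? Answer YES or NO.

Convert to CNF:
  S -> S T2 | T0 C | T2 A | T2 T2
  A -> T0 T0 | T1 T1 | a | b | d
  B -> a
  C -> T0 T0 | a | b
  T0 -> a
  T1 -> c
  T2 -> b

CYK table (by increasing span):
  [0..0]={A,B,C,T0}  "a"  orig:{A,B,C}
  [1..1]={A,B,C,T0}  "a"  orig:{A,B,C}
  [2..2]={A,B,C,T0}  "a"  orig:{A,B,C}
  [0..1]={A,C,S}  "aa"
  [1..2]={A,C,S}  "aa"
  [0..2]={S}  "aaa"

S ∈ T[0,2] ⇒ YES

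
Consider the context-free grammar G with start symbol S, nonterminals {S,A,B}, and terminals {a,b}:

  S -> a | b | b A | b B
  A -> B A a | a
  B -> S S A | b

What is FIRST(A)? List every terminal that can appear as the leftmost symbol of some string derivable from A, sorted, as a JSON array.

FIRST sets, iterate to fixpoint:
pass 1:
  A via A→a: +{a}
  B via B→b: +{b}
  S via S→a: +{a}
  S via S→b: +{b}
  FIRST(S)={a,b}  FIRST(A)={a}  FIRST(B)={b}
pass 2:
  A via A→B A a: +{b}
  B via B→S S A: +{a}
  FIRST(S)={a,b}  FIRST(A)={a,b}  FIRST(B)={a,b}
pass 3: (stable)
  FIRST(S)={a,b}  FIRST(A)={a,b}  FIRST(B)={a,b}

FIRST(A) = ["a", "b"]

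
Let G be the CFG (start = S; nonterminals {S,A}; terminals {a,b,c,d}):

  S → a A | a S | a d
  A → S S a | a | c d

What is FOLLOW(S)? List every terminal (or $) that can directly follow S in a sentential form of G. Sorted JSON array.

Compute FIRST by fixpoint:
pass 1:
  A via A→a: +{a}
  A via A→c d: +{c}
  S via S→a A: +{a}
  S: {a}  A: {a,c}
pass 2: (stable)
  S: {a}  A: {a,c}

FOLLOW iteration:
seed FOLLOW(S) with $
pass 1:
  A→S S a: FOLLOW(S) ⊇ FIRST(S) = {a}; new: +{a}
  S→a A: FOLLOW(A) ⊇ FOLLOW(S) ⊇ {$,a}; new: +{$,a}
  S: {$,a}  A: {$,a}
pass 2: — fixpoint
  S: {$,a}  A: {$,a}

FOLLOW(S) = ["$", "a"]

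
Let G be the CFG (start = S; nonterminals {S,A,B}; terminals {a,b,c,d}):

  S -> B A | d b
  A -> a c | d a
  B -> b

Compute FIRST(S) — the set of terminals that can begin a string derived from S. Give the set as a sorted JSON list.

FIRST iteration:
iter 1:
  A via A→a c: +{a}
  A via A→d a: +{d}
  B via B→b: +{b}
  S via S→B A: +{b}
  S via S→d b: +{d}
  FIRST[S]={b,d}  FIRST[A]={a,d}  FIRST[B]={b}
iter 2: — fixpoint
  FIRST[S]={b,d}  FIRST[A]={a,d}  FIRST[B]={b}

FIRST(S) = ["b", "d"]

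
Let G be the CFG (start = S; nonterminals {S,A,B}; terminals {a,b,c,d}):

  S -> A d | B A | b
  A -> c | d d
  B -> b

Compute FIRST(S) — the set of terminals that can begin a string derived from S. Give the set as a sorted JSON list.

FIRST sets, iterate to fixpoint:
[1]
  A via A→c: +{c}
  A via A→d d: +{d}
  B via B→b: +{b}
  S via S→A d: +{c,d}
  S via S→B A: +{b}
  FIRST[S]={b,c,d}  FIRST[A]={c,d}  FIRST[B]={b}
[2] done
  FIRST[S]={b,c,d}  FIRST[A]={c,d}  FIRST[B]={b}

FIRST(S) = ["b", "c", "d"]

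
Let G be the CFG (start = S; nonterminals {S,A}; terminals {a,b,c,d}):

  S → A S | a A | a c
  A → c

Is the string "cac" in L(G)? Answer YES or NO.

Convert to CNF:
  S -> A S | T0 A | T0 T1
  A -> c
  T0 -> a
  T1 -> c

CYK table (by increasing span):
  T[0,0] 'c' = {A,T1}  orig:{A}
  T[1,1] 'a' = {T0}  orig:{}
  T[2,2] 'c' = {A,T1}  orig:{A}
  T[0,1] 'ca' = ∅
  T[1,2] 'ac' = {S}
  T[0,2] 'cac' = {S}

S ∈ T[0,2] ⇒ YES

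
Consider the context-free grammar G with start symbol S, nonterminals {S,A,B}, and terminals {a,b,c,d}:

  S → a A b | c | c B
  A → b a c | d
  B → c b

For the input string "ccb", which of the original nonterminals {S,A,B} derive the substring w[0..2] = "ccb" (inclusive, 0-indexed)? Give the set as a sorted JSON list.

Convert to CNF:
  S -> T1 X4 | T2 B | c
  A -> T0 X3 | d
  B -> T2 T0
  T0 -> b
  T1 -> a
  T2 -> c
  X3 -> T1 T2
  X4 -> A T0

CYK fill (cells [i..j] with 0 ≤ i ≤ j ≤ 2 only):
  cell(0,0) c: {S,T2}  orig:{S}
  cell(1,1) c: {S,T2}  orig:{S}
  cell(2,2) b: {T0}  orig:{}
  cell(0,1) cc: ∅
  cell(1,2) cb: {B}
  cell(0,2) ccb: {S}

Original NTs in T[0,2] deriving "ccb": ["S"]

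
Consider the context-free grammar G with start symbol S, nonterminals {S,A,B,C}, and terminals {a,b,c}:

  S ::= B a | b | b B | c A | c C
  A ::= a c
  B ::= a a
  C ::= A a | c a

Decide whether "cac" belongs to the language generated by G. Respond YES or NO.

Convert to CNF:
  S -> B T0 | T1 A | T1 C | T2 B | b
  A -> T0 T1
  B -> T0 T0
  C -> A T0 | T1 T0
  T0 -> a
  T1 -> c
  T2 -> b

CYK table (by increasing span):
  [0..0]={T1}  "c"  orig:{}
  [1..1]={T0}  "a"  orig:{}
  [2..2]={T1}  "c"  orig:{}
  [0..1]={C}  "ca"
  [1..2]={A}  "ac"
  [0..2]={S}  "cac"

S ∈ T[0,2] ⇒ YES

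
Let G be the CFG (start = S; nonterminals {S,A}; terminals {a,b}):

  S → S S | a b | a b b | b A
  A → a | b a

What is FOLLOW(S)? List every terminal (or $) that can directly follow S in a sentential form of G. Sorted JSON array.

Compute FIRST by fixpoint:
[1]
  A via A→a: +{a}
  A via A→b a: +{b}
  S via S→a b: +{a}
  S via S→b A: +{b}
  FIRST[S]={a,b}  FIRST[A]={a,b}
[2] done
  FIRST[S]={a,b}  FIRST[A]={a,b}

Compute FOLLOW by fixpoint:
FOLLOW(S) := {$}
iter 1:
  S→S S: FOLLOW(S) ⊇ FIRST(S) = {a,b}; new: +{a,b}
  S→b A: FOLLOW(A) ⊇ FOLLOW(S) ⊇ {$,a,b}; new: +{$,a,b}
  FOLLOW[S]={$,a,b}  FOLLOW[A]={$,a,b}
iter 2: done
  FOLLOW[S]={$,a,b}  FOLLOW[A]={$,a,b}

FOLLOW(S) = ["$", "a", "b"]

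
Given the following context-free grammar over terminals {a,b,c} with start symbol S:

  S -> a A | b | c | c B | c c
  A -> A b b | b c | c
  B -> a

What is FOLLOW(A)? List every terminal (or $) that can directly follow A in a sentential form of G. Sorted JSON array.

FIRST sets, iterate to fixpoint:
round 1:
  A via A→b c: +{b}
  A via A→c: +{c}
  B via B→a: +{a}
  S via S→a A: +{a}
  S via S→b: +{b}
  S via S→c: +{c}
  FIRST[S]={a,b,c}  FIRST[A]={b,c}  FIRST[B]={a}
round 2: — fixpoint
  FIRST[S]={a,b,c}  FIRST[A]={b,c}  FIRST[B]={a}

FOLLOW iteration:
initialize: $ ∈ FOLLOW(S)
round 1:
  A→A b b: FOLLOW(A) ⊇ FIRST(b) = {b}; new: +{b}
  S→a A: FOLLOW(A) ⊇ FOLLOW(S) ⊇ {$}; new: +{$}
  S→c B: FOLLOW(B) ⊇ FOLLOW(S) ⊇ {$}; new: +{$}
  S: {$}  A: {$,b}  B: {$}
round 2: (no change)
  S: {$}  A: {$,b}  B: {$}

FOLLOW(A) = ["$", "b"]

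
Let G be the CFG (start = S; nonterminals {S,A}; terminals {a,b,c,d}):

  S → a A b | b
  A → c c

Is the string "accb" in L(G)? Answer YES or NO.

Convert to CNF:
  S -> T1 X3 | b
  A -> T0 T0
  T0 -> c
  T1 -> a
  T2 -> b
  X3 -> A T2

CYK table (by increasing span):
  [0..0]={T1}  "a"  orig:{}
  [1..1]={T0}  "c"  orig:{}
  [2..2]={T0}  "c"  orig:{}
  [3..3]={S,T2}  "b"  orig:{S}
  [0..1]=∅  "ac"
  [1..2]={A}  "cc"
  [2..3]=∅  "cb"
  [0..2]=∅  "acc"
  [1..3]={X3}  "ccb"  orig:{}
  [0..3]={S}  "accb"

S ∈ T[0,3] ⇒ YES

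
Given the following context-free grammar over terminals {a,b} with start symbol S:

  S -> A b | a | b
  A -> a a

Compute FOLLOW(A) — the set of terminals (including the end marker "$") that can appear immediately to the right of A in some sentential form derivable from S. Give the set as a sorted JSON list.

FIRST sets, iterate to fixpoint:
pass 1:
  A via A→a a: +{a}
  S via S→A b: +{a}
  S via S→b: +{b}
  FIRST(S)={a,b}  FIRST(A)={a}
pass 2: done
  FIRST(S)={a,b}  FIRST(A)={a}

FOLLOW sets:
seed FOLLOW(S) with $
[1]
  S→A b: FOLLOW(A) ⊇ FIRST(b) = {b}; new: +{b}
  S: {$}  A: {b}
[2] — fixpoint
  S: {$}  A: {b}

FOLLOW(A) = ["b"]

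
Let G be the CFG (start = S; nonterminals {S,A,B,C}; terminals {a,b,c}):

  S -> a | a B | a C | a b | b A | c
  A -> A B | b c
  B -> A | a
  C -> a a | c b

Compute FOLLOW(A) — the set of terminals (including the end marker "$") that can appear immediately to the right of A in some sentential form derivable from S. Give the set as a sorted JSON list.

FIRST sets, iterate to fixpoint:
[1]
  A via A→b c: +{b}
  B via B→A: +{b}
  B via B→a: +{a}
  C via C→a a: +{a}
  C via C→c b: +{c}
  S via S→a: +{a}
  S via S→b A: +{b}
  S via S→c: +{c}
  FIRST[S]={a,b,c}  FIRST[A]={b}  FIRST[B]={a,b}  FIRST[C]={a,c}
[2] (no change)
  FIRST[S]={a,b,c}  FIRST[A]={b}  FIRST[B]={a,b}  FIRST[C]={a,c}

Compute FOLLOW by fixpoint:
initialize: $ ∈ FOLLOW(S)
[1]
  A→A B: FOLLOW(A) ⊇ FIRST(B) = {a,b}; new: +{a,b}
  A→A B: FOLLOW(B) ⊇ FOLLOW(A) ⊇ {a,b}; new: +{a,b}
  S→a B: FOLLOW(B) ⊇ FOLLOW(S) ⊇ {$}; new: +{$}
  S→a C: FOLLOW(C) ⊇ FOLLOW(S) ⊇ {$}; new: +{$}
  S→b A: FOLLOW(A) ⊇ FOLLOW(S) ⊇ {$}; new: +{$}
  S: {$}  A: {$,a,b}  B: {$,a,b}  C: {$}
[2] — fixpoint
  S: {$}  A: {$,a,b}  B: {$,a,b}  C: {$}

FOLLOW(A) = ["$", "a", "b"]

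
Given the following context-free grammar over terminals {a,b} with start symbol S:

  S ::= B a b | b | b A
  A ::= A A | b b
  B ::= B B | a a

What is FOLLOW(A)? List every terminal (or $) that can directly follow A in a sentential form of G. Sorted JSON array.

FIRST iteration:
[1]
  A via A→b b: +{b}
  B via B→a a: +{a}
  S via S→B a b: +{a}
  S via S→b: +{b}
  FIRST(S)={a,b}  FIRST(A)={b}  FIRST(B)={a}
[2] (no change)
  FIRST(S)={a,b}  FIRST(A)={b}  FIRST(B)={a}

FOLLOW sets:
initialize: $ ∈ FOLLOW(S)
round 1:
  A→A A: FOLLOW(A) ⊇ FIRST(A) = {b}; new: +{b}
  B→B B: FOLLOW(B) ⊇ FIRST(B) = {a}; new: +{a}
  S→b A: FOLLOW(A) ⊇ FOLLOW(S) ⊇ {$}; new: +{$}
  S: {$}  A: {$,b}  B: {a}
round 2: done
  S: {$}  A: {$,b}  B: {a}

FOLLOW(A) = ["$", "b"]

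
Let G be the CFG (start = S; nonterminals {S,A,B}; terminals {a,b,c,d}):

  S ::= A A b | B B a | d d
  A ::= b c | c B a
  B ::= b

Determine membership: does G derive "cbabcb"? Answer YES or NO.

CNF form of G:
  S -> A X5 | B X6 | T3 T3
  A -> T0 T1 | T1 X4
  B -> b
  T0 -> b
  T1 -> c
  T2 -> a
  T3 -> d
  X4 -> B T2
  X5 -> A T0
  X6 -> B T2

Fill CYK table bottom-up:
  cell(0,0) c: {T1}  orig:{}
  cell(1,1) b: {B,T0}  orig:{B}
  cell(2,2) a: {T2}  orig:{}
  cell(3,3) b: {B,T0}  orig:{B}
  cell(4,4) c: {T1}  orig:{}
  cell(5,5) b: {B,T0}  orig:{B}
  cell(0,1) cb: ∅
  cell(1,2) ba: {X4,X6}  orig:{}
  cell(2,3) ab: ∅
  cell(3,4) bc: {A}
  cell(4,5) cb: ∅
  cell(0,2) cba: {A}
  cell(1,3) bab: ∅
  cell(2,4) abc: ∅
  cell(3,5) bcb: {X5}  orig:{}
  cell(0,3) cbab: {X5}  orig:{}
  cell(1,4) babc: ∅
  cell(2,5) abcb: ∅
  cell(0,4) cbabc: ∅
  cell(1,5) babcb: ∅
  cell(0,5) cbabcb: {S}

S ∈ T[0,5] ⇒ YES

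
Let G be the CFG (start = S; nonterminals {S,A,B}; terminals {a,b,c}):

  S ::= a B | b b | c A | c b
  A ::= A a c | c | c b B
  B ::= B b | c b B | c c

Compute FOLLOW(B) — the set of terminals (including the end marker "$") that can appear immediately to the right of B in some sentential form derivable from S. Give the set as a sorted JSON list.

FIRST iteration:
[1]
  A via A→c: +{c}
  B via B→c b B: +{c}
  S via S→a B: +{a}
  S via S→b b: +{b}
  S via S→c A: +{c}
  FIRST[S]={a,b,c}  FIRST[A]={c}  FIRST[B]={c}
[2] (no change)
  FIRST[S]={a,b,c}  FIRST[A]={c}  FIRST[B]={c}

FOLLOW sets:
seed FOLLOW(S) with $
round 1:
  A→A a c: FOLLOW(A) ⊇ FIRST(a) = {a}; new: +{a}
  A→c b B: FOLLOW(B) ⊇ FOLLOW(A) ⊇ {a}; new: +{a}
  B→B b: FOLLOW(B) ⊇ FIRST(b) = {b}; new: +{b}
  S→a B: FOLLOW(B) ⊇ FOLLOW(S) ⊇ {$}; new: +{$}
  S→c A: FOLLOW(A) ⊇ FOLLOW(S) ⊇ {$}; new: +{$}
  S: {$}  A: {$,a}  B: {$,a,b}
round 2: (stable)
  S: {$}  A: {$,a}  B: {$,a,b}

FOLLOW(B) = ["$", "a", "b"]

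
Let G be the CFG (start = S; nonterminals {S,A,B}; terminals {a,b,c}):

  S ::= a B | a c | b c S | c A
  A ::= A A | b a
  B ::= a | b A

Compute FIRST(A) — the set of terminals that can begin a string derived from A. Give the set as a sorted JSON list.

Compute FIRST by fixpoint:
round 1:
  A via A→b a: +{b}
  B via B→a: +{a}
  B via B→b A: +{b}
  S via S→a B: +{a}
  S via S→b c S: +{b}
  S via S→c A: +{c}
  FIRST(S)={a,b,c}  FIRST(A)={b}  FIRST(B)={a,b}
round 2: — fixpoint
  FIRST(S)={a,b,c}  FIRST(A)={b}  FIRST(B)={a,b}

FIRST(A) = ["b"]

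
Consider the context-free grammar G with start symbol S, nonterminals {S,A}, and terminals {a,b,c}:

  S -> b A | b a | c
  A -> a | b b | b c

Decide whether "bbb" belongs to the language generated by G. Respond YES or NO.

Convert to CNF:
  S -> T0 A | T0 T2 | c
  A -> T0 T0 | T0 T1 | a
  T0 -> b
  T1 -> c
  T2 -> a

Fill CYK table bottom-up:
  T[0,0] 'b' = {T0}  orig:{}
  T[1,1] 'b' = {T0}  orig:{}
  T[2,2] 'b' = {T0}  orig:{}
  T[0,1] 'bb' = {A}
  T[1,2] 'bb' = {A}
  T[0,2] 'bbb' = {S}

S ∈ T[0,2] ⇒ YES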